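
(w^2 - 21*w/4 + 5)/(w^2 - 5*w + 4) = (w - 5/4)/(w - 1)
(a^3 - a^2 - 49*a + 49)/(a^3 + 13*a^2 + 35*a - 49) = (a - 7)/(a + 7)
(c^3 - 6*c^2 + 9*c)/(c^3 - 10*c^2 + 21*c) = (c - 3)/(c - 7)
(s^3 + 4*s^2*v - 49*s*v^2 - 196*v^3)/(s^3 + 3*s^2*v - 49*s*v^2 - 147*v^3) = (s + 4*v)/(s + 3*v)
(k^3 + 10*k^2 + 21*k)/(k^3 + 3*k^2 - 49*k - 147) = k/(k - 7)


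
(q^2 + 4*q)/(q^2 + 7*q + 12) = q/(q + 3)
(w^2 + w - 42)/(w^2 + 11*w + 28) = (w - 6)/(w + 4)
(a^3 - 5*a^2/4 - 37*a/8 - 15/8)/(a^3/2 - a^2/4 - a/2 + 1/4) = (8*a^3 - 10*a^2 - 37*a - 15)/(2*(2*a^3 - a^2 - 2*a + 1))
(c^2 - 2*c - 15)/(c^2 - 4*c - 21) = (c - 5)/(c - 7)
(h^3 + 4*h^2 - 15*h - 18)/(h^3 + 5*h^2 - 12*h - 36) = (h + 1)/(h + 2)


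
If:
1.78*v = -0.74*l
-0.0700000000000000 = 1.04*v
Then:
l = 0.16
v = -0.07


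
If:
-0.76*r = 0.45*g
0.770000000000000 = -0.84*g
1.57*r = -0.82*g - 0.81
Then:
No Solution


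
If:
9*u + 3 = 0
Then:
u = -1/3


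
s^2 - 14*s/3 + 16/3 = (s - 8/3)*(s - 2)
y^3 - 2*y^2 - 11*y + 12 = (y - 4)*(y - 1)*(y + 3)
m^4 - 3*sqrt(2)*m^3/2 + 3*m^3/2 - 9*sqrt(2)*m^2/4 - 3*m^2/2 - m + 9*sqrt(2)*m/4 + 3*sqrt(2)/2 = (m - 1)*(m + 1/2)*(m + 2)*(m - 3*sqrt(2)/2)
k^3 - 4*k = k*(k - 2)*(k + 2)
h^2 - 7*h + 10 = (h - 5)*(h - 2)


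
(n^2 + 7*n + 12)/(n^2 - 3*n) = (n^2 + 7*n + 12)/(n*(n - 3))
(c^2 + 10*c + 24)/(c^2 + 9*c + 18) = (c + 4)/(c + 3)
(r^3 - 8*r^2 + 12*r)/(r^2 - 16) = r*(r^2 - 8*r + 12)/(r^2 - 16)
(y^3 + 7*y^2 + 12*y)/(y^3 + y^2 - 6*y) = (y + 4)/(y - 2)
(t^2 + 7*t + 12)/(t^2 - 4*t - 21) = (t + 4)/(t - 7)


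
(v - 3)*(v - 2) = v^2 - 5*v + 6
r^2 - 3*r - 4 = (r - 4)*(r + 1)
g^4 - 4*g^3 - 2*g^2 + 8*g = g*(g - 4)*(g - sqrt(2))*(g + sqrt(2))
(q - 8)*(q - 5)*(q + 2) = q^3 - 11*q^2 + 14*q + 80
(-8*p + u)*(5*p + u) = -40*p^2 - 3*p*u + u^2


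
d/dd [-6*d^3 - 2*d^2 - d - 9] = -18*d^2 - 4*d - 1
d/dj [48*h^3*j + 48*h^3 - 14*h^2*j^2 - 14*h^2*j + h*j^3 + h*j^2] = h*(48*h^2 - 28*h*j - 14*h + 3*j^2 + 2*j)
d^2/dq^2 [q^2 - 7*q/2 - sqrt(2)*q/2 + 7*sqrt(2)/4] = 2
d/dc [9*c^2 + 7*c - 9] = 18*c + 7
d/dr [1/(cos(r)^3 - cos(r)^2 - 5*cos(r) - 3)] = (3*cos(r) - 5)*sin(r)/((cos(r) - 3)^2*(cos(r) + 1)^3)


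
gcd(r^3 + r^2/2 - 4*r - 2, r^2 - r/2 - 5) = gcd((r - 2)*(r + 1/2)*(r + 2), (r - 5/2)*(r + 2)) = r + 2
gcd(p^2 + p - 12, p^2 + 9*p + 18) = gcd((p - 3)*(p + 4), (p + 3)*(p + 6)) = 1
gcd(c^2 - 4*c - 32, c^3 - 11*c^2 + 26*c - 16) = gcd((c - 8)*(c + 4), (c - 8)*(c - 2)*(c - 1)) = c - 8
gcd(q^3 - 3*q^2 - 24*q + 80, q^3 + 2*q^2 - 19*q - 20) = q^2 + q - 20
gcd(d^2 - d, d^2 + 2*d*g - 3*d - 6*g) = 1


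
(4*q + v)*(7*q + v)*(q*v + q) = 28*q^3*v + 28*q^3 + 11*q^2*v^2 + 11*q^2*v + q*v^3 + q*v^2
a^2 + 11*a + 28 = (a + 4)*(a + 7)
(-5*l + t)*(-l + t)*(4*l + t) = 20*l^3 - 19*l^2*t - 2*l*t^2 + t^3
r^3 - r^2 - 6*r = r*(r - 3)*(r + 2)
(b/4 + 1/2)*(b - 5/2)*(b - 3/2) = b^3/4 - b^2/2 - 17*b/16 + 15/8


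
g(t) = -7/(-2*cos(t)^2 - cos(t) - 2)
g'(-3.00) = 0.33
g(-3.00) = 2.36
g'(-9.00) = 1.01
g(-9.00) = 2.55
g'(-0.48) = -0.74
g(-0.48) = 1.57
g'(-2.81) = 0.78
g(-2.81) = 2.46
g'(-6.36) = -0.11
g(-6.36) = 1.40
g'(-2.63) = 1.22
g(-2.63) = 2.64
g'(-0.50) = -0.78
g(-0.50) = 1.58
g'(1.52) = 1.99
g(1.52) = 3.40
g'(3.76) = 1.45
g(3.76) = 2.79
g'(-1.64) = -1.34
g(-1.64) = 3.61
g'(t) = -7*(-4*sin(t)*cos(t) - sin(t))/(-2*cos(t)^2 - cos(t) - 2)^2 = 7*(4*cos(t) + 1)*sin(t)/(cos(t) + cos(2*t) + 3)^2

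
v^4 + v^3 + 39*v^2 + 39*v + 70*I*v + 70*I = (v + 1)*(v - 7*I)*(v + 2*I)*(v + 5*I)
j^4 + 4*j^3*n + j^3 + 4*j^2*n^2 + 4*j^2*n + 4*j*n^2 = j*(j + 1)*(j + 2*n)^2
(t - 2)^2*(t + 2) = t^3 - 2*t^2 - 4*t + 8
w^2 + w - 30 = (w - 5)*(w + 6)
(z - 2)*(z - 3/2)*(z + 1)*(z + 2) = z^4 - z^3/2 - 11*z^2/2 + 2*z + 6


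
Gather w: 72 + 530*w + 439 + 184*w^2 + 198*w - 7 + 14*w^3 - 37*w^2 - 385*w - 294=14*w^3 + 147*w^2 + 343*w + 210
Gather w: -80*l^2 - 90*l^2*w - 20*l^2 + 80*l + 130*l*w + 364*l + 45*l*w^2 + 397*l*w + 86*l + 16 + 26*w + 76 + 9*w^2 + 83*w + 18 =-100*l^2 + 530*l + w^2*(45*l + 9) + w*(-90*l^2 + 527*l + 109) + 110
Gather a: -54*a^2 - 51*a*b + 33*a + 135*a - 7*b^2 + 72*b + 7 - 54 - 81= -54*a^2 + a*(168 - 51*b) - 7*b^2 + 72*b - 128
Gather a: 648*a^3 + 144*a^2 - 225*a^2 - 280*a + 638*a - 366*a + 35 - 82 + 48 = 648*a^3 - 81*a^2 - 8*a + 1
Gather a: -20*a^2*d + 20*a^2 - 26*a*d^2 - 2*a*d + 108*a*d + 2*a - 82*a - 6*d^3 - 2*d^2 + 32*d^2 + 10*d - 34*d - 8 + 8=a^2*(20 - 20*d) + a*(-26*d^2 + 106*d - 80) - 6*d^3 + 30*d^2 - 24*d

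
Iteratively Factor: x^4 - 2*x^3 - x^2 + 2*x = (x - 2)*(x^3 - x) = (x - 2)*(x - 1)*(x^2 + x) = x*(x - 2)*(x - 1)*(x + 1)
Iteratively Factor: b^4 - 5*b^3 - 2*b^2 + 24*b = (b - 3)*(b^3 - 2*b^2 - 8*b) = (b - 3)*(b + 2)*(b^2 - 4*b) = (b - 4)*(b - 3)*(b + 2)*(b)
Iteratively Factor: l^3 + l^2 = (l + 1)*(l^2) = l*(l + 1)*(l)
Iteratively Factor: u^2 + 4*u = (u + 4)*(u)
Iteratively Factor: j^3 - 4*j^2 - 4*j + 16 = (j - 4)*(j^2 - 4) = (j - 4)*(j + 2)*(j - 2)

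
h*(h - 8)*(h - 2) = h^3 - 10*h^2 + 16*h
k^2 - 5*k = k*(k - 5)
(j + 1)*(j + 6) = j^2 + 7*j + 6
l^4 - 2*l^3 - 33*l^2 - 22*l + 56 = (l - 7)*(l - 1)*(l + 2)*(l + 4)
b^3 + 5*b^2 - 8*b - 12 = (b - 2)*(b + 1)*(b + 6)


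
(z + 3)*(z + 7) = z^2 + 10*z + 21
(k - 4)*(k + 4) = k^2 - 16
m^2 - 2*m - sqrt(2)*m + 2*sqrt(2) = (m - 2)*(m - sqrt(2))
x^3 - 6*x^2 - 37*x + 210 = (x - 7)*(x - 5)*(x + 6)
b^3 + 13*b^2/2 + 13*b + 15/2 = (b + 1)*(b + 5/2)*(b + 3)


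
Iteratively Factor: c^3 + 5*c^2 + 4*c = (c + 1)*(c^2 + 4*c) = (c + 1)*(c + 4)*(c)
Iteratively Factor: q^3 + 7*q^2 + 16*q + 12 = (q + 2)*(q^2 + 5*q + 6) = (q + 2)*(q + 3)*(q + 2)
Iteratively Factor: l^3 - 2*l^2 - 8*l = (l - 4)*(l^2 + 2*l) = l*(l - 4)*(l + 2)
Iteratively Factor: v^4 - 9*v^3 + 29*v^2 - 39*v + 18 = (v - 3)*(v^3 - 6*v^2 + 11*v - 6) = (v - 3)^2*(v^2 - 3*v + 2) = (v - 3)^2*(v - 2)*(v - 1)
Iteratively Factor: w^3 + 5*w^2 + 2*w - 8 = (w + 4)*(w^2 + w - 2) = (w - 1)*(w + 4)*(w + 2)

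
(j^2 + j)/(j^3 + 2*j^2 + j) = 1/(j + 1)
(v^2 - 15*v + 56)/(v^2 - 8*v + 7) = (v - 8)/(v - 1)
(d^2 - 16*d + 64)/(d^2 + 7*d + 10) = (d^2 - 16*d + 64)/(d^2 + 7*d + 10)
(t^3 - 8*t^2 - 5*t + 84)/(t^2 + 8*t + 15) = (t^2 - 11*t + 28)/(t + 5)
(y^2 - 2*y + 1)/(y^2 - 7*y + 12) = (y^2 - 2*y + 1)/(y^2 - 7*y + 12)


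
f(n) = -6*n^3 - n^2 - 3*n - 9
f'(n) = -18*n^2 - 2*n - 3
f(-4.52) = 538.20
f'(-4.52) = -361.71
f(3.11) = -208.48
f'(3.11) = -183.32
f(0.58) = -12.25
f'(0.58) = -10.22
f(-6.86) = 1901.49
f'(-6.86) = -836.35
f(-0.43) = -7.42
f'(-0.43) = -5.47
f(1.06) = -20.45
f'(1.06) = -25.34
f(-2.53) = 89.35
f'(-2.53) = -113.16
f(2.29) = -93.17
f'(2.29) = -101.97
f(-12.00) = 10251.00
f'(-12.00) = -2571.00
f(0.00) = -9.00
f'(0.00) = -3.00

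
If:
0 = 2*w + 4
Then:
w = -2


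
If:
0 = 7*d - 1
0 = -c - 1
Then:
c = -1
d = 1/7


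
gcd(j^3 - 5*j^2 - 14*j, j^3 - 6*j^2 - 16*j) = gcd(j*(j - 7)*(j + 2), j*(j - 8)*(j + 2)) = j^2 + 2*j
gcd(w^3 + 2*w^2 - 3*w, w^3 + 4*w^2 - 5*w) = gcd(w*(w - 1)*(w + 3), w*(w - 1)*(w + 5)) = w^2 - w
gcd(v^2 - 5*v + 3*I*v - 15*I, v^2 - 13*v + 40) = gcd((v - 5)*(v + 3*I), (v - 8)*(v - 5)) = v - 5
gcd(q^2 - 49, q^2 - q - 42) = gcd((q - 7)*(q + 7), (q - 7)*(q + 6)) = q - 7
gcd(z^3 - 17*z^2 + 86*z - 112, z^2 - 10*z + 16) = z^2 - 10*z + 16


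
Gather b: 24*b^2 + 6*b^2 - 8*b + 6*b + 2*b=30*b^2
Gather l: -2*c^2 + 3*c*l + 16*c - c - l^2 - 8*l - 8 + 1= -2*c^2 + 15*c - l^2 + l*(3*c - 8) - 7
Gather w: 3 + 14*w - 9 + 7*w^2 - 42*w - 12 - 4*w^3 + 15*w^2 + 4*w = -4*w^3 + 22*w^2 - 24*w - 18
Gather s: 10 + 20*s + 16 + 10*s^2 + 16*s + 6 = 10*s^2 + 36*s + 32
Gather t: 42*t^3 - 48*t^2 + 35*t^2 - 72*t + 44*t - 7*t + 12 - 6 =42*t^3 - 13*t^2 - 35*t + 6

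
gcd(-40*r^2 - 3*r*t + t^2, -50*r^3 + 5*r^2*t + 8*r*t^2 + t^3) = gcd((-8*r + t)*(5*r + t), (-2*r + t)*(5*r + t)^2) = 5*r + t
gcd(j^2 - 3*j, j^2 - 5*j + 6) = j - 3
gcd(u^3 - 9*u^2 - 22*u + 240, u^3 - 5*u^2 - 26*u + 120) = u^2 - u - 30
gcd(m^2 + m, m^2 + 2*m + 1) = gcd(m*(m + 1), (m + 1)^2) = m + 1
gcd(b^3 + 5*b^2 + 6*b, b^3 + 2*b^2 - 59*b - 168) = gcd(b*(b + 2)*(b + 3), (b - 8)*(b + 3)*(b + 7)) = b + 3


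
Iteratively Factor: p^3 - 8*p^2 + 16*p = (p - 4)*(p^2 - 4*p) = p*(p - 4)*(p - 4)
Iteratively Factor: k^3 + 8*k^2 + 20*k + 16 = (k + 2)*(k^2 + 6*k + 8) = (k + 2)*(k + 4)*(k + 2)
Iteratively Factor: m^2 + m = (m)*(m + 1)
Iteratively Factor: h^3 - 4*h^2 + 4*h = (h - 2)*(h^2 - 2*h) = (h - 2)^2*(h)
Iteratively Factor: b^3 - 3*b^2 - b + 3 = (b + 1)*(b^2 - 4*b + 3) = (b - 1)*(b + 1)*(b - 3)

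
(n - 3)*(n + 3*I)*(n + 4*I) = n^3 - 3*n^2 + 7*I*n^2 - 12*n - 21*I*n + 36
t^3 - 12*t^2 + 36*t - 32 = (t - 8)*(t - 2)^2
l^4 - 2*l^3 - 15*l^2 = l^2*(l - 5)*(l + 3)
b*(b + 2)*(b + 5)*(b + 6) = b^4 + 13*b^3 + 52*b^2 + 60*b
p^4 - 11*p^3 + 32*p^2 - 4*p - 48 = (p - 6)*(p - 4)*(p - 2)*(p + 1)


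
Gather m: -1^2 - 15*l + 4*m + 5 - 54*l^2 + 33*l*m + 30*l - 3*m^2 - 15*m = -54*l^2 + 15*l - 3*m^2 + m*(33*l - 11) + 4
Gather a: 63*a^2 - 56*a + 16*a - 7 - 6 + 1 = 63*a^2 - 40*a - 12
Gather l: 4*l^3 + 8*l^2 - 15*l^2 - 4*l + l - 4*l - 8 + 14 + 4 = 4*l^3 - 7*l^2 - 7*l + 10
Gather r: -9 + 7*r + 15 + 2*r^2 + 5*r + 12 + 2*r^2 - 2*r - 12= 4*r^2 + 10*r + 6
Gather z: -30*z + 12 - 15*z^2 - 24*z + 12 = -15*z^2 - 54*z + 24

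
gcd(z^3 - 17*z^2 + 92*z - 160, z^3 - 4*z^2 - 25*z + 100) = z^2 - 9*z + 20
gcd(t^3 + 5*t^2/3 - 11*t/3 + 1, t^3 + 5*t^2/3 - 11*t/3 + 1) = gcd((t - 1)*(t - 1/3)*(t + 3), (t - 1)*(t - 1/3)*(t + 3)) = t^3 + 5*t^2/3 - 11*t/3 + 1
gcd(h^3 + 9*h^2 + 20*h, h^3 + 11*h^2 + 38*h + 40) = h^2 + 9*h + 20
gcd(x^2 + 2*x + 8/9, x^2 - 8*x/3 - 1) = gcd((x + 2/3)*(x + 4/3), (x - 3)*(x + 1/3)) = 1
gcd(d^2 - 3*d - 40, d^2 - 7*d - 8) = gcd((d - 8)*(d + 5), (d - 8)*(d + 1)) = d - 8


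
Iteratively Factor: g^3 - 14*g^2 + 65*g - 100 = (g - 4)*(g^2 - 10*g + 25) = (g - 5)*(g - 4)*(g - 5)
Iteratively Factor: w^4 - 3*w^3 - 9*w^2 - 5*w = (w + 1)*(w^3 - 4*w^2 - 5*w) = (w + 1)^2*(w^2 - 5*w) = w*(w + 1)^2*(w - 5)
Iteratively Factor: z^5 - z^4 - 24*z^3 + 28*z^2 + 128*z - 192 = (z - 2)*(z^4 + z^3 - 22*z^2 - 16*z + 96) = (z - 2)*(z + 4)*(z^3 - 3*z^2 - 10*z + 24) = (z - 4)*(z - 2)*(z + 4)*(z^2 + z - 6) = (z - 4)*(z - 2)^2*(z + 4)*(z + 3)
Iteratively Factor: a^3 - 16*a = (a)*(a^2 - 16) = a*(a + 4)*(a - 4)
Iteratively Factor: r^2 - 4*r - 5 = (r + 1)*(r - 5)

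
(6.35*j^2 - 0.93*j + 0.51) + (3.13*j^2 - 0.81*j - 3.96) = 9.48*j^2 - 1.74*j - 3.45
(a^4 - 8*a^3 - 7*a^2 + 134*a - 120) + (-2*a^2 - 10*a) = a^4 - 8*a^3 - 9*a^2 + 124*a - 120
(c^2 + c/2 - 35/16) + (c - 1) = c^2 + 3*c/2 - 51/16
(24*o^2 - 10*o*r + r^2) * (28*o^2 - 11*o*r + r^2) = 672*o^4 - 544*o^3*r + 162*o^2*r^2 - 21*o*r^3 + r^4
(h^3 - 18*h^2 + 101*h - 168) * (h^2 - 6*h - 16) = h^5 - 24*h^4 + 193*h^3 - 486*h^2 - 608*h + 2688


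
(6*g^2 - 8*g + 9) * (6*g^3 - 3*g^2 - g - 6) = 36*g^5 - 66*g^4 + 72*g^3 - 55*g^2 + 39*g - 54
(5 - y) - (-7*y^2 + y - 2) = 7*y^2 - 2*y + 7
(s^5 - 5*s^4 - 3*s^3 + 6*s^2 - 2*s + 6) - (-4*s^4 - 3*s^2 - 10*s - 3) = s^5 - s^4 - 3*s^3 + 9*s^2 + 8*s + 9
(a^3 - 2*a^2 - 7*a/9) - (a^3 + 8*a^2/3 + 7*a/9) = -14*a^2/3 - 14*a/9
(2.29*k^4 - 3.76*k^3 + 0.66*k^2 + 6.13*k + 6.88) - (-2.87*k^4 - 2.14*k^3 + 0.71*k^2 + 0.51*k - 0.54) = 5.16*k^4 - 1.62*k^3 - 0.0499999999999999*k^2 + 5.62*k + 7.42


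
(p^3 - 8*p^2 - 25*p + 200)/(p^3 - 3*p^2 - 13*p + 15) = (p^2 - 3*p - 40)/(p^2 + 2*p - 3)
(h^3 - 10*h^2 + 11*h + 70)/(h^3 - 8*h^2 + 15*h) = (h^2 - 5*h - 14)/(h*(h - 3))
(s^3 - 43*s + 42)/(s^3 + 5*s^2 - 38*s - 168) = (s - 1)/(s + 4)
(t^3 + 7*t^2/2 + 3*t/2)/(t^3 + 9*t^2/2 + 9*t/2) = (2*t + 1)/(2*t + 3)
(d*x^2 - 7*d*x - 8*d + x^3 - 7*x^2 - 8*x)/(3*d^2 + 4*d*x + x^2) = (x^2 - 7*x - 8)/(3*d + x)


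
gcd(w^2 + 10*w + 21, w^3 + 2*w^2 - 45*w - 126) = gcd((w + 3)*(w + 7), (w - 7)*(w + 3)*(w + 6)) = w + 3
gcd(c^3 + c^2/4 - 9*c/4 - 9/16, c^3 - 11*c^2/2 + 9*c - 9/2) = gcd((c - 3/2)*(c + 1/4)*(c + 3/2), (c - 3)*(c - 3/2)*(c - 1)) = c - 3/2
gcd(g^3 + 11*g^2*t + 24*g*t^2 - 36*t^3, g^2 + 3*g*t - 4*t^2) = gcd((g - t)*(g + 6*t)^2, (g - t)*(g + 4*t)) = -g + t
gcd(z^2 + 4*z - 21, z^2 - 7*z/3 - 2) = z - 3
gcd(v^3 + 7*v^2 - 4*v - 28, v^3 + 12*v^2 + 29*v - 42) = v + 7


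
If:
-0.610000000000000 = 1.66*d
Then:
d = -0.37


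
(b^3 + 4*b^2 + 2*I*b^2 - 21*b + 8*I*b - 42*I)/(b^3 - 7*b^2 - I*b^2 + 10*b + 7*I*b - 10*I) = (b^3 + 2*b^2*(2 + I) + b*(-21 + 8*I) - 42*I)/(b^3 - b^2*(7 + I) + b*(10 + 7*I) - 10*I)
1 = 1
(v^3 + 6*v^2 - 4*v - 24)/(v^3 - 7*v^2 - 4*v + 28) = (v + 6)/(v - 7)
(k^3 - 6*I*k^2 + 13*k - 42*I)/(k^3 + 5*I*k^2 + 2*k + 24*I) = (k - 7*I)/(k + 4*I)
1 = 1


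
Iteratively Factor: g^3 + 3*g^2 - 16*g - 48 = (g + 4)*(g^2 - g - 12) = (g + 3)*(g + 4)*(g - 4)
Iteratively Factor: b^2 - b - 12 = (b + 3)*(b - 4)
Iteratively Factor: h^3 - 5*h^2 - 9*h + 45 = (h - 5)*(h^2 - 9) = (h - 5)*(h - 3)*(h + 3)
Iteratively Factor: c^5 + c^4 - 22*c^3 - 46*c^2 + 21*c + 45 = (c + 3)*(c^4 - 2*c^3 - 16*c^2 + 2*c + 15) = (c + 3)^2*(c^3 - 5*c^2 - c + 5) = (c - 5)*(c + 3)^2*(c^2 - 1) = (c - 5)*(c + 1)*(c + 3)^2*(c - 1)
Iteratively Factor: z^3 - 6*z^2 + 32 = (z - 4)*(z^2 - 2*z - 8) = (z - 4)*(z + 2)*(z - 4)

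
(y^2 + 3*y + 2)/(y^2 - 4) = (y + 1)/(y - 2)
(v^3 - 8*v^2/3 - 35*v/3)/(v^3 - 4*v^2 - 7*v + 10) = v*(3*v + 7)/(3*(v^2 + v - 2))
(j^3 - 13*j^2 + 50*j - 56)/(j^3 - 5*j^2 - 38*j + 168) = (j - 2)/(j + 6)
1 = 1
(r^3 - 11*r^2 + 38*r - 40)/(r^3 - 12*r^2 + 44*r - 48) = (r - 5)/(r - 6)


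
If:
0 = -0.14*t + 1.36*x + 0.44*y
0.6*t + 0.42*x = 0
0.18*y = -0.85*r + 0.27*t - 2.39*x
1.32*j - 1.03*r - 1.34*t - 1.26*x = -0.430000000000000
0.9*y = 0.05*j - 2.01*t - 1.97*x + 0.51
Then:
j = 0.01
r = 0.49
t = 0.15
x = -0.21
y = 0.70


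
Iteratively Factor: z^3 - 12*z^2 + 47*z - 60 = (z - 4)*(z^2 - 8*z + 15) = (z - 4)*(z - 3)*(z - 5)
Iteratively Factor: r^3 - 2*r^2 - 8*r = (r + 2)*(r^2 - 4*r) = (r - 4)*(r + 2)*(r)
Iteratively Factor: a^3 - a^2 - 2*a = (a + 1)*(a^2 - 2*a) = (a - 2)*(a + 1)*(a)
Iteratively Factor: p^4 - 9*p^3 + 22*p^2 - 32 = (p + 1)*(p^3 - 10*p^2 + 32*p - 32) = (p - 4)*(p + 1)*(p^2 - 6*p + 8) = (p - 4)^2*(p + 1)*(p - 2)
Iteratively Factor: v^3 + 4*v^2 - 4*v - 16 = (v + 2)*(v^2 + 2*v - 8) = (v - 2)*(v + 2)*(v + 4)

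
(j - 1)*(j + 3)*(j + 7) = j^3 + 9*j^2 + 11*j - 21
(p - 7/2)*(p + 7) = p^2 + 7*p/2 - 49/2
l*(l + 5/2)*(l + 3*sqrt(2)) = l^3 + 5*l^2/2 + 3*sqrt(2)*l^2 + 15*sqrt(2)*l/2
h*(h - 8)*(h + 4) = h^3 - 4*h^2 - 32*h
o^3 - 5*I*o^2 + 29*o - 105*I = (o - 7*I)*(o - 3*I)*(o + 5*I)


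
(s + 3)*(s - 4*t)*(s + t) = s^3 - 3*s^2*t + 3*s^2 - 4*s*t^2 - 9*s*t - 12*t^2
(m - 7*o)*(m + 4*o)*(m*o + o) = m^3*o - 3*m^2*o^2 + m^2*o - 28*m*o^3 - 3*m*o^2 - 28*o^3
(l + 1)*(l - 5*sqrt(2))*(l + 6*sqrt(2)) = l^3 + l^2 + sqrt(2)*l^2 - 60*l + sqrt(2)*l - 60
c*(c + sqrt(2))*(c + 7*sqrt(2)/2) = c^3 + 9*sqrt(2)*c^2/2 + 7*c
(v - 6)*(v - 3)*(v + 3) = v^3 - 6*v^2 - 9*v + 54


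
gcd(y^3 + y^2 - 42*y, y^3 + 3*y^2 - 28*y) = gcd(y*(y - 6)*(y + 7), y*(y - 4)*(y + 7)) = y^2 + 7*y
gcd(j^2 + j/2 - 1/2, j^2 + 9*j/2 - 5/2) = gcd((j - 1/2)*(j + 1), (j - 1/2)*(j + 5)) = j - 1/2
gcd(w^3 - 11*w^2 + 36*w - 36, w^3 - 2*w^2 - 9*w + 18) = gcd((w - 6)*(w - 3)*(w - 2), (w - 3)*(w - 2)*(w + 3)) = w^2 - 5*w + 6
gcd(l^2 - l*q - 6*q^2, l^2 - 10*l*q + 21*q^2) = -l + 3*q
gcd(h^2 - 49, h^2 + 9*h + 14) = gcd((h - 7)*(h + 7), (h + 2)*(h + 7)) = h + 7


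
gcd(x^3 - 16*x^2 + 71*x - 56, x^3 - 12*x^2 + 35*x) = x - 7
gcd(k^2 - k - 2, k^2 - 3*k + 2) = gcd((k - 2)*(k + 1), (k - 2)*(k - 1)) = k - 2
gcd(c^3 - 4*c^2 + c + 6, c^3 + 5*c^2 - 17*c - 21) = c^2 - 2*c - 3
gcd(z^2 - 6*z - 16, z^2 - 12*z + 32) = z - 8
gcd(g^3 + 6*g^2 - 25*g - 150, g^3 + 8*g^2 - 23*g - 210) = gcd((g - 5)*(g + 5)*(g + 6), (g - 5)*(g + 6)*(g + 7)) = g^2 + g - 30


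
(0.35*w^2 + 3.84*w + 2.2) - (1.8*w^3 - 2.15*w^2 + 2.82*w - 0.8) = -1.8*w^3 + 2.5*w^2 + 1.02*w + 3.0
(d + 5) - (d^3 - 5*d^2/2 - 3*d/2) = -d^3 + 5*d^2/2 + 5*d/2 + 5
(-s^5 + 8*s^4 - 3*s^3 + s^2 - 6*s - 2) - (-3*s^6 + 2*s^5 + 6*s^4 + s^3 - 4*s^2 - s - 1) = 3*s^6 - 3*s^5 + 2*s^4 - 4*s^3 + 5*s^2 - 5*s - 1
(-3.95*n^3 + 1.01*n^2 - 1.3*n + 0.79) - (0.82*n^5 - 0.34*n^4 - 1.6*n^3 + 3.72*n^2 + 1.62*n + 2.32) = -0.82*n^5 + 0.34*n^4 - 2.35*n^3 - 2.71*n^2 - 2.92*n - 1.53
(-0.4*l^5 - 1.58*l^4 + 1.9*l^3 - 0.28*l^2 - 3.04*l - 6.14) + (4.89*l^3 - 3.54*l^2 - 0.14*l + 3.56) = -0.4*l^5 - 1.58*l^4 + 6.79*l^3 - 3.82*l^2 - 3.18*l - 2.58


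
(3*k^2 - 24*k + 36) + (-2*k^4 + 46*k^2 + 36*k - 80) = -2*k^4 + 49*k^2 + 12*k - 44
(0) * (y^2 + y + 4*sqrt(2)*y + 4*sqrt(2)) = 0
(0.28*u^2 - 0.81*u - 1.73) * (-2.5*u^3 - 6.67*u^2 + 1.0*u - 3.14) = -0.7*u^5 + 0.1574*u^4 + 10.0077*u^3 + 9.8499*u^2 + 0.8134*u + 5.4322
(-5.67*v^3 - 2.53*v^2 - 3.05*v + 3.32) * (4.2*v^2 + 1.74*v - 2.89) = -23.814*v^5 - 20.4918*v^4 - 0.825899999999998*v^3 + 15.9487*v^2 + 14.5913*v - 9.5948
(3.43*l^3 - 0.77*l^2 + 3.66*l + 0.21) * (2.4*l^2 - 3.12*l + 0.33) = 8.232*l^5 - 12.5496*l^4 + 12.3183*l^3 - 11.1693*l^2 + 0.5526*l + 0.0693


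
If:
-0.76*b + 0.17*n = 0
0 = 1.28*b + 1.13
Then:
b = -0.88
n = -3.95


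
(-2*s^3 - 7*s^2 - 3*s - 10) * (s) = -2*s^4 - 7*s^3 - 3*s^2 - 10*s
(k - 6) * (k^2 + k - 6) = k^3 - 5*k^2 - 12*k + 36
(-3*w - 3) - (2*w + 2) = -5*w - 5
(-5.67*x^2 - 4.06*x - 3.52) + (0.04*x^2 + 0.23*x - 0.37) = -5.63*x^2 - 3.83*x - 3.89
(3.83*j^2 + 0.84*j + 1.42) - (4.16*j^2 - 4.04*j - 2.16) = -0.33*j^2 + 4.88*j + 3.58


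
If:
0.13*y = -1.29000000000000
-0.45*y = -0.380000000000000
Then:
No Solution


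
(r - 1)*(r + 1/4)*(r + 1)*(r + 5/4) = r^4 + 3*r^3/2 - 11*r^2/16 - 3*r/2 - 5/16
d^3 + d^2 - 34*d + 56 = (d - 4)*(d - 2)*(d + 7)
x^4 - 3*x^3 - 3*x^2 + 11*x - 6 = (x - 3)*(x - 1)^2*(x + 2)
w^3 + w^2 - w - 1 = (w - 1)*(w + 1)^2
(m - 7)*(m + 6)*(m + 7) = m^3 + 6*m^2 - 49*m - 294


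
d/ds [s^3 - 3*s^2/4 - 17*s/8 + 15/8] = 3*s^2 - 3*s/2 - 17/8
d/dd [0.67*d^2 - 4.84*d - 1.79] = 1.34*d - 4.84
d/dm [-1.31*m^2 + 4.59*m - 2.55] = 4.59 - 2.62*m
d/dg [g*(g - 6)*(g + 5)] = 3*g^2 - 2*g - 30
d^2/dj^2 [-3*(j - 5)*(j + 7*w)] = -6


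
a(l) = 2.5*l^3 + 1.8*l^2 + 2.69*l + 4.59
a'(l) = 7.5*l^2 + 3.6*l + 2.69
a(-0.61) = 3.05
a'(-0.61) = 3.28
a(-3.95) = -132.03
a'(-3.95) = 105.49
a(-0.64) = 2.95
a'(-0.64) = 3.46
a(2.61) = 68.32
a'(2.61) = 63.18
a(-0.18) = 4.15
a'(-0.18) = 2.28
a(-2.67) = -37.35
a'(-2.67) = 46.54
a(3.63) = 157.65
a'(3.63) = 114.58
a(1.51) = 21.36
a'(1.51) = 25.23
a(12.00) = 4616.07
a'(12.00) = 1125.89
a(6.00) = 625.53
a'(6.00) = 294.29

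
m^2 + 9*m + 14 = (m + 2)*(m + 7)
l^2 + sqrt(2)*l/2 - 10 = (l - 2*sqrt(2))*(l + 5*sqrt(2)/2)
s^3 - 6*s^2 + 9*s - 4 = (s - 4)*(s - 1)^2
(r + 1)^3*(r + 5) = r^4 + 8*r^3 + 18*r^2 + 16*r + 5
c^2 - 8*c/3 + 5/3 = (c - 5/3)*(c - 1)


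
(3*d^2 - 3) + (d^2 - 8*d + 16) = 4*d^2 - 8*d + 13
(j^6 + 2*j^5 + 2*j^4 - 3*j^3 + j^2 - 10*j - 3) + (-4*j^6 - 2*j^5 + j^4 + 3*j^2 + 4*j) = -3*j^6 + 3*j^4 - 3*j^3 + 4*j^2 - 6*j - 3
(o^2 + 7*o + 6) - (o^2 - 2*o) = 9*o + 6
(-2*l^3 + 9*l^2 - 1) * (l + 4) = -2*l^4 + l^3 + 36*l^2 - l - 4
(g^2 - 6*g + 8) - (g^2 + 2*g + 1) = 7 - 8*g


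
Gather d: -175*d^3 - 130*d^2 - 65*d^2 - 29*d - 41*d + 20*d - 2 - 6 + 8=-175*d^3 - 195*d^2 - 50*d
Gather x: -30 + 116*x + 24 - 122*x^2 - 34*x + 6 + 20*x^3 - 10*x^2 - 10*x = 20*x^3 - 132*x^2 + 72*x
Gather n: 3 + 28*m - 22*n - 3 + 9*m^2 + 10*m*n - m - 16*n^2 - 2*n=9*m^2 + 27*m - 16*n^2 + n*(10*m - 24)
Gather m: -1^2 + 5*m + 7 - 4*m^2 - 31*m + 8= -4*m^2 - 26*m + 14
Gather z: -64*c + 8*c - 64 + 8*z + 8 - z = -56*c + 7*z - 56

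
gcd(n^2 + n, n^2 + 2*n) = n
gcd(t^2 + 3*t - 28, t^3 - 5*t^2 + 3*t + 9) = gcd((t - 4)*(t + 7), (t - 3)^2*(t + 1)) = 1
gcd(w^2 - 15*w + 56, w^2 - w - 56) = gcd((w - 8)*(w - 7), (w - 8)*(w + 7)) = w - 8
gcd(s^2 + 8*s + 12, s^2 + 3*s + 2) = s + 2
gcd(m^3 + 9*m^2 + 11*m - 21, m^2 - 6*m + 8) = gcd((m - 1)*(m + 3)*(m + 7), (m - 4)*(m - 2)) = 1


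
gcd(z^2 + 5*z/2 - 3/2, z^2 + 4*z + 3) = z + 3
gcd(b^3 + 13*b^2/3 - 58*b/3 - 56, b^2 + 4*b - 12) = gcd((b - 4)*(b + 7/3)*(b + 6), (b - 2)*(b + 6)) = b + 6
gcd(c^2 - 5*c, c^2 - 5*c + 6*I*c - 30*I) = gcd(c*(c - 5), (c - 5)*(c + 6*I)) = c - 5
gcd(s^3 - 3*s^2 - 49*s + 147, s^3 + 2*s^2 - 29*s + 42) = s^2 + 4*s - 21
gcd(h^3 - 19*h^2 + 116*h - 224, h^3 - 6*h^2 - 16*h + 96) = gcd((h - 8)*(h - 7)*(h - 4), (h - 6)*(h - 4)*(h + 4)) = h - 4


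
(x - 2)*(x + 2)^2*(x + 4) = x^4 + 6*x^3 + 4*x^2 - 24*x - 32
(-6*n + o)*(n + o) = -6*n^2 - 5*n*o + o^2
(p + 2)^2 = p^2 + 4*p + 4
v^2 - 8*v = v*(v - 8)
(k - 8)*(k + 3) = k^2 - 5*k - 24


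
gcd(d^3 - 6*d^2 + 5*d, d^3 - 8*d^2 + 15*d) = d^2 - 5*d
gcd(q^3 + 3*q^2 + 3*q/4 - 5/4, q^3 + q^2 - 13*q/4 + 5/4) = q^2 + 2*q - 5/4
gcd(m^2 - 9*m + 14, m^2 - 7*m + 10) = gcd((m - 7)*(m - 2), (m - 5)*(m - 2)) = m - 2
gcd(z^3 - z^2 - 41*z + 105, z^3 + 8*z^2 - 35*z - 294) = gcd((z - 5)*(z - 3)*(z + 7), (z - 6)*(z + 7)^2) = z + 7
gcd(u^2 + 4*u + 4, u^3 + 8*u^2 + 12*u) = u + 2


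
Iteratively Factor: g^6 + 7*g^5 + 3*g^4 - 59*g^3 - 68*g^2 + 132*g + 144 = (g + 1)*(g^5 + 6*g^4 - 3*g^3 - 56*g^2 - 12*g + 144) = (g + 1)*(g + 3)*(g^4 + 3*g^3 - 12*g^2 - 20*g + 48) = (g + 1)*(g + 3)^2*(g^3 - 12*g + 16) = (g - 2)*(g + 1)*(g + 3)^2*(g^2 + 2*g - 8) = (g - 2)*(g + 1)*(g + 3)^2*(g + 4)*(g - 2)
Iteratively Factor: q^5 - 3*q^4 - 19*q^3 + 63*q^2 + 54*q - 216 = (q - 3)*(q^4 - 19*q^2 + 6*q + 72) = (q - 3)^2*(q^3 + 3*q^2 - 10*q - 24) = (q - 3)^2*(q + 4)*(q^2 - q - 6) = (q - 3)^2*(q + 2)*(q + 4)*(q - 3)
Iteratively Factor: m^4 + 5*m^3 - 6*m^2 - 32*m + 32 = (m - 1)*(m^3 + 6*m^2 - 32) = (m - 1)*(m + 4)*(m^2 + 2*m - 8) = (m - 1)*(m + 4)^2*(m - 2)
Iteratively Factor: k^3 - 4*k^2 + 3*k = (k - 3)*(k^2 - k) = (k - 3)*(k - 1)*(k)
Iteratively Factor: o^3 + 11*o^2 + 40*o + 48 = (o + 3)*(o^2 + 8*o + 16) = (o + 3)*(o + 4)*(o + 4)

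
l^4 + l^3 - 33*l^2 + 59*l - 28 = (l - 4)*(l - 1)^2*(l + 7)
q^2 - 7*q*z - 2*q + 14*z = (q - 2)*(q - 7*z)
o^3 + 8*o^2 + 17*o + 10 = (o + 1)*(o + 2)*(o + 5)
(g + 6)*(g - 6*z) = g^2 - 6*g*z + 6*g - 36*z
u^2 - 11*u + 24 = (u - 8)*(u - 3)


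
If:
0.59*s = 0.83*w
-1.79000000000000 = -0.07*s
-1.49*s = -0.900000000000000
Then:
No Solution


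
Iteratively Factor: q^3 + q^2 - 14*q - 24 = (q - 4)*(q^2 + 5*q + 6) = (q - 4)*(q + 2)*(q + 3)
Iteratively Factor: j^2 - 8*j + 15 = (j - 5)*(j - 3)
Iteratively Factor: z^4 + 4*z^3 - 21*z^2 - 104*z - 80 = (z - 5)*(z^3 + 9*z^2 + 24*z + 16) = (z - 5)*(z + 4)*(z^2 + 5*z + 4) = (z - 5)*(z + 4)^2*(z + 1)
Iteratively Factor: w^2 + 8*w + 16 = (w + 4)*(w + 4)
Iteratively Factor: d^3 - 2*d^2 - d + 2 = (d - 1)*(d^2 - d - 2) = (d - 1)*(d + 1)*(d - 2)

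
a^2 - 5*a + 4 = (a - 4)*(a - 1)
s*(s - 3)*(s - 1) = s^3 - 4*s^2 + 3*s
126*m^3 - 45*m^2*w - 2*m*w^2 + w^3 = (-6*m + w)*(-3*m + w)*(7*m + w)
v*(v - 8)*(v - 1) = v^3 - 9*v^2 + 8*v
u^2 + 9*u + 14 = (u + 2)*(u + 7)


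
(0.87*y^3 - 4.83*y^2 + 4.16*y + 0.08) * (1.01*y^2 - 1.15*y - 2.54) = 0.8787*y^5 - 5.8788*y^4 + 7.5463*y^3 + 7.565*y^2 - 10.6584*y - 0.2032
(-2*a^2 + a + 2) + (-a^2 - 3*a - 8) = -3*a^2 - 2*a - 6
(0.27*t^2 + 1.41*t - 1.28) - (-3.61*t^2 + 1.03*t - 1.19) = 3.88*t^2 + 0.38*t - 0.0900000000000001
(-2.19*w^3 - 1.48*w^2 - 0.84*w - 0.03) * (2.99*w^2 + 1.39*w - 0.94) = -6.5481*w^5 - 7.4693*w^4 - 2.5102*w^3 + 0.1339*w^2 + 0.7479*w + 0.0282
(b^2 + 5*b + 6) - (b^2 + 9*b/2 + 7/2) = b/2 + 5/2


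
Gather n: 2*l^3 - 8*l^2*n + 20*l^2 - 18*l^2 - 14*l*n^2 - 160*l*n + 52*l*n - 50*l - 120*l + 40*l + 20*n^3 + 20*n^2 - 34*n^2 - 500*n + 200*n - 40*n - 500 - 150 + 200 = 2*l^3 + 2*l^2 - 130*l + 20*n^3 + n^2*(-14*l - 14) + n*(-8*l^2 - 108*l - 340) - 450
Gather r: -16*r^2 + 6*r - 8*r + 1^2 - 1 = -16*r^2 - 2*r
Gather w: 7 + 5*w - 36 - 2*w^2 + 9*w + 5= -2*w^2 + 14*w - 24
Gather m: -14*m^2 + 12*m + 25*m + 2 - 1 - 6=-14*m^2 + 37*m - 5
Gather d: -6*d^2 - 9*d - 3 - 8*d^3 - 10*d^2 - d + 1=-8*d^3 - 16*d^2 - 10*d - 2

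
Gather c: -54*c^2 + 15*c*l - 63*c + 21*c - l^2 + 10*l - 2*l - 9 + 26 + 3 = -54*c^2 + c*(15*l - 42) - l^2 + 8*l + 20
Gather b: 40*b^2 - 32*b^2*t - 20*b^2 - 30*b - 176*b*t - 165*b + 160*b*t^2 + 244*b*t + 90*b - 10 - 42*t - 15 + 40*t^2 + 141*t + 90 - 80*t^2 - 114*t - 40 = b^2*(20 - 32*t) + b*(160*t^2 + 68*t - 105) - 40*t^2 - 15*t + 25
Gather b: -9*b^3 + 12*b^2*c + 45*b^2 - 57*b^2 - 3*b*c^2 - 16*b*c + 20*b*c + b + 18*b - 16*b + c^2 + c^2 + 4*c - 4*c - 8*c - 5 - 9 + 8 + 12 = -9*b^3 + b^2*(12*c - 12) + b*(-3*c^2 + 4*c + 3) + 2*c^2 - 8*c + 6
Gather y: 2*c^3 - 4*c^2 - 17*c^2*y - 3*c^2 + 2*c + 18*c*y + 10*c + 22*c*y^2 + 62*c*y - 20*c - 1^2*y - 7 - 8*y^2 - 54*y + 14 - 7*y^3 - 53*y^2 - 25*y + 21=2*c^3 - 7*c^2 - 8*c - 7*y^3 + y^2*(22*c - 61) + y*(-17*c^2 + 80*c - 80) + 28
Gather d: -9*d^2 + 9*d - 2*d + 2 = -9*d^2 + 7*d + 2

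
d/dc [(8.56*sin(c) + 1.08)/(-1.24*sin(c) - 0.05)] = 0.9112*cos(c)/(1.24*sin(c) + 0.05)^2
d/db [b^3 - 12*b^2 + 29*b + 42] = 3*b^2 - 24*b + 29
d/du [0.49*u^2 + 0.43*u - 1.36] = 0.98*u + 0.43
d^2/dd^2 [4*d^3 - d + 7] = 24*d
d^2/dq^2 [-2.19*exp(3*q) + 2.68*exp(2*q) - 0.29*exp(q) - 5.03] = (-19.71*exp(2*q) + 10.72*exp(q) - 0.29)*exp(q)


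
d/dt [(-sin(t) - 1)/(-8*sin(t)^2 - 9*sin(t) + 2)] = (-16*sin(t) + 4*cos(2*t) - 15)*cos(t)/(8*sin(t)^2 + 9*sin(t) - 2)^2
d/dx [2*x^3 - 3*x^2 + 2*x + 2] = 6*x^2 - 6*x + 2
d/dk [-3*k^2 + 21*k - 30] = 21 - 6*k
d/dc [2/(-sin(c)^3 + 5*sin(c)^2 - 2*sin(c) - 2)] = 2*(3*sin(c)^2 - 10*sin(c) + 2)*cos(c)/(sin(c)^3 - 5*sin(c)^2 + 2*sin(c) + 2)^2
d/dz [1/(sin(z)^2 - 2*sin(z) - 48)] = 2*(1 - sin(z))*cos(z)/((sin(z) - 8)^2*(sin(z) + 6)^2)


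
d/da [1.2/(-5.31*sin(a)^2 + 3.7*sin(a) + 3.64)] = (12.744*sin(a) - 4.44)*cos(a)/(-5.31*sin(a)^2 + 3.7*sin(a) + 3.64)^2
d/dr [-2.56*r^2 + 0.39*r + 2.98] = 0.39 - 5.12*r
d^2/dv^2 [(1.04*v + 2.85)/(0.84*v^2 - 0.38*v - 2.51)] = ((-5.2416*v - 3.9976)*(-0.84*v^2 + 0.38*v + 2.51) - (1.04*v + 2.85)*(1.68*v - 0.38)*(3.36*v - 0.76))/(-0.84*v^2 + 0.38*v + 2.51)^3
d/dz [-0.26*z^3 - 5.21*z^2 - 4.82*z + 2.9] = -0.78*z^2 - 10.42*z - 4.82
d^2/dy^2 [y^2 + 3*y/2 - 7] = 2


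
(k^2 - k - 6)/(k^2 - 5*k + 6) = (k + 2)/(k - 2)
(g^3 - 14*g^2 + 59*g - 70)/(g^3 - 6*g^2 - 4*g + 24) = (g^2 - 12*g + 35)/(g^2 - 4*g - 12)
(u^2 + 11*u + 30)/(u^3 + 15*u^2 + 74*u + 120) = 1/(u + 4)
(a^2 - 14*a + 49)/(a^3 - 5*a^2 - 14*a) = (a - 7)/(a*(a + 2))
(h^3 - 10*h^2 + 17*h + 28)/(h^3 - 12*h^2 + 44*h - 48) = (h^2 - 6*h - 7)/(h^2 - 8*h + 12)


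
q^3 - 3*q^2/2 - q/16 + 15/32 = (q - 5/4)*(q - 3/4)*(q + 1/2)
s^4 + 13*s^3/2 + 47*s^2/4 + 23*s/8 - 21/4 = (s - 1/2)*(s + 3/2)*(s + 2)*(s + 7/2)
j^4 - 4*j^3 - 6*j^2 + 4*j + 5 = (j - 5)*(j - 1)*(j + 1)^2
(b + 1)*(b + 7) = b^2 + 8*b + 7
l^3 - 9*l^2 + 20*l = l*(l - 5)*(l - 4)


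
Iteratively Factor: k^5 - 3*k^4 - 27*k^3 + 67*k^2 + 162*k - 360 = (k + 3)*(k^4 - 6*k^3 - 9*k^2 + 94*k - 120) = (k + 3)*(k + 4)*(k^3 - 10*k^2 + 31*k - 30) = (k - 3)*(k + 3)*(k + 4)*(k^2 - 7*k + 10) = (k - 5)*(k - 3)*(k + 3)*(k + 4)*(k - 2)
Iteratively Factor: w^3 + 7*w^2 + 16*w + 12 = (w + 2)*(w^2 + 5*w + 6) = (w + 2)*(w + 3)*(w + 2)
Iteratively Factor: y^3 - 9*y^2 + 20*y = (y)*(y^2 - 9*y + 20) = y*(y - 5)*(y - 4)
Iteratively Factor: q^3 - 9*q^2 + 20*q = (q)*(q^2 - 9*q + 20) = q*(q - 5)*(q - 4)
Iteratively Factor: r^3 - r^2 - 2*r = (r - 2)*(r^2 + r) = (r - 2)*(r + 1)*(r)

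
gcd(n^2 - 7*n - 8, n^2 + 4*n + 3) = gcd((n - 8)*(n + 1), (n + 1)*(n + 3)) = n + 1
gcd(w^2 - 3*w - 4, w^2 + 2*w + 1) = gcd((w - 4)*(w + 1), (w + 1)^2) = w + 1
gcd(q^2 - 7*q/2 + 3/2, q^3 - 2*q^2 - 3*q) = q - 3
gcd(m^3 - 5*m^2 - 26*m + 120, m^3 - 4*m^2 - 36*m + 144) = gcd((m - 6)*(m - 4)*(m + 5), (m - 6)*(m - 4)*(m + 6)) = m^2 - 10*m + 24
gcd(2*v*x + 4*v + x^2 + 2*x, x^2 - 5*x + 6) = 1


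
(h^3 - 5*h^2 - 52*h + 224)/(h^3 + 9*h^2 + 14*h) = (h^2 - 12*h + 32)/(h*(h + 2))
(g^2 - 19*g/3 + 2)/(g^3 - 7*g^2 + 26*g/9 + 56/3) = 3*(3*g - 1)/(9*g^2 - 9*g - 28)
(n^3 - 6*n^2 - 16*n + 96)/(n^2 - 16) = n - 6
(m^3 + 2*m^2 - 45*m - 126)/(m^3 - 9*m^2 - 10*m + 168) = (m^2 + 9*m + 18)/(m^2 - 2*m - 24)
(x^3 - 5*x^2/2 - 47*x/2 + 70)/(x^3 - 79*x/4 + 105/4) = 2*(x - 4)/(2*x - 3)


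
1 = 1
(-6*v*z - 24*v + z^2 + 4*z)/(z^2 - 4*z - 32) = (-6*v + z)/(z - 8)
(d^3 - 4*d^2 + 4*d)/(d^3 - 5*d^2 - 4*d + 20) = d*(d - 2)/(d^2 - 3*d - 10)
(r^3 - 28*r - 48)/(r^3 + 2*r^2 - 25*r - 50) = (r^2 - 2*r - 24)/(r^2 - 25)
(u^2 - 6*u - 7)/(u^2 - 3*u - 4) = (u - 7)/(u - 4)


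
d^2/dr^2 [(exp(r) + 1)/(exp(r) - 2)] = 3*(exp(r) + 2)*exp(r)/(exp(3*r) - 6*exp(2*r) + 12*exp(r) - 8)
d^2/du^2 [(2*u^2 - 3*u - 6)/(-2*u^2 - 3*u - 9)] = 6*(8*u^3 + 60*u^2 - 18*u - 99)/(8*u^6 + 36*u^5 + 162*u^4 + 351*u^3 + 729*u^2 + 729*u + 729)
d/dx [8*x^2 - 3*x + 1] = 16*x - 3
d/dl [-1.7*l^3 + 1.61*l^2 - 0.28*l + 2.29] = -5.1*l^2 + 3.22*l - 0.28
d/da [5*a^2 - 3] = 10*a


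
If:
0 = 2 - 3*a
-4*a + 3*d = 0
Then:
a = 2/3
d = 8/9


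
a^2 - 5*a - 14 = (a - 7)*(a + 2)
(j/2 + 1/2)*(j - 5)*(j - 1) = j^3/2 - 5*j^2/2 - j/2 + 5/2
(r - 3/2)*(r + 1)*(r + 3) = r^3 + 5*r^2/2 - 3*r - 9/2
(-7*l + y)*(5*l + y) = -35*l^2 - 2*l*y + y^2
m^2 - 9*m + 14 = (m - 7)*(m - 2)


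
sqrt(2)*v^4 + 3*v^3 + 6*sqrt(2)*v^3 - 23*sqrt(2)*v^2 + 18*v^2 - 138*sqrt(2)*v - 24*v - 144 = (v + 6)*(v - 3*sqrt(2))*(v + 4*sqrt(2))*(sqrt(2)*v + 1)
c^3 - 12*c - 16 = (c - 4)*(c + 2)^2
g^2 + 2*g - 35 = (g - 5)*(g + 7)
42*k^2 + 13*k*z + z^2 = (6*k + z)*(7*k + z)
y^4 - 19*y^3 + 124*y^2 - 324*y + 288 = (y - 8)*(y - 6)*(y - 3)*(y - 2)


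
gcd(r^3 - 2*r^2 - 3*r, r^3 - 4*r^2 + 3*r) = r^2 - 3*r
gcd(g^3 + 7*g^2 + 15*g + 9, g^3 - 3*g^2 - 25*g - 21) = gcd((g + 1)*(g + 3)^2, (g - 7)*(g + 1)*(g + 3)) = g^2 + 4*g + 3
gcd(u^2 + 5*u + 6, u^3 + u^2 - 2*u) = u + 2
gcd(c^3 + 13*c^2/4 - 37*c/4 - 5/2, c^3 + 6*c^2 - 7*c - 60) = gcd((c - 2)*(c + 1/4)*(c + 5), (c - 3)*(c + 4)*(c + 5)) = c + 5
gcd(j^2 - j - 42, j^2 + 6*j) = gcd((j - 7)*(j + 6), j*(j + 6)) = j + 6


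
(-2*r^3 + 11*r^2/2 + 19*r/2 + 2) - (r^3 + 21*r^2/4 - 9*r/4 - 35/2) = -3*r^3 + r^2/4 + 47*r/4 + 39/2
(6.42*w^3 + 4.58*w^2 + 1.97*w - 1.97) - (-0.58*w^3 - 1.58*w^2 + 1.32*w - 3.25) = 7.0*w^3 + 6.16*w^2 + 0.65*w + 1.28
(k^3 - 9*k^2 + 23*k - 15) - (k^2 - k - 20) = k^3 - 10*k^2 + 24*k + 5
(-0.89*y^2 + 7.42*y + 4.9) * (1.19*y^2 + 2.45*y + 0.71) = -1.0591*y^4 + 6.6493*y^3 + 23.3781*y^2 + 17.2732*y + 3.479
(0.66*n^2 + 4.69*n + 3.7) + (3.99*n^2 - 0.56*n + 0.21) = 4.65*n^2 + 4.13*n + 3.91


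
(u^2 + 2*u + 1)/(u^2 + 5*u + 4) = (u + 1)/(u + 4)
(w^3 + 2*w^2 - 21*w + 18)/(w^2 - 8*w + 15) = (w^2 + 5*w - 6)/(w - 5)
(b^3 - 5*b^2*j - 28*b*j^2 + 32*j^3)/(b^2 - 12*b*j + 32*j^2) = (b^2 + 3*b*j - 4*j^2)/(b - 4*j)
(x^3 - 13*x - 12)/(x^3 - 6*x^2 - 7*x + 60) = (x + 1)/(x - 5)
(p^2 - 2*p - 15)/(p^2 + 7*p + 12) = (p - 5)/(p + 4)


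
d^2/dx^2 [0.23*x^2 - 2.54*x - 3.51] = 0.460000000000000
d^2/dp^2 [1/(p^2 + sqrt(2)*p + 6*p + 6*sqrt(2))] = 2*(-p^2 - 6*p - sqrt(2)*p + (2*p + sqrt(2) + 6)^2 - 6*sqrt(2))/(p^2 + sqrt(2)*p + 6*p + 6*sqrt(2))^3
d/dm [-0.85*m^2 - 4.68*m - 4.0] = -1.7*m - 4.68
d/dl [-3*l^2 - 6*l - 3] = -6*l - 6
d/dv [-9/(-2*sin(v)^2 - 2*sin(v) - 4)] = -9*(2*sin(v) + 1)*cos(v)/(2*(sin(v)^2 + sin(v) + 2)^2)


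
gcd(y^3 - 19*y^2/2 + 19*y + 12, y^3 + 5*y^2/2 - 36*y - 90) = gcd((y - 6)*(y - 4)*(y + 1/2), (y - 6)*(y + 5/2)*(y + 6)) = y - 6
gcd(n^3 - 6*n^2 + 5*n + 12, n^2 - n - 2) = n + 1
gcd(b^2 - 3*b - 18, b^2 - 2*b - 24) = b - 6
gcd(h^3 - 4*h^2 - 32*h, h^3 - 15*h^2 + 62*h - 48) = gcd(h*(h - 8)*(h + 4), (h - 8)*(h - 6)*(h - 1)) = h - 8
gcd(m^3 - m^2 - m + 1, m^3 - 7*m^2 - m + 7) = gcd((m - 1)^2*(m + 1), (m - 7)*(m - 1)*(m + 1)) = m^2 - 1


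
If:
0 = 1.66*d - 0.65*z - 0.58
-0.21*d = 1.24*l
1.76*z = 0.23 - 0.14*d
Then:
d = 0.39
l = -0.07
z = 0.10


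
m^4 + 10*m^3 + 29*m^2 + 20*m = m*(m + 1)*(m + 4)*(m + 5)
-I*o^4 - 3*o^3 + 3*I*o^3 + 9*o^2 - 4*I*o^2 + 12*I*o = o*(o - 3)*(o - 4*I)*(-I*o + 1)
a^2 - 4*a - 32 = (a - 8)*(a + 4)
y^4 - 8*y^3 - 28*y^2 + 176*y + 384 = (y - 8)*(y - 6)*(y + 2)*(y + 4)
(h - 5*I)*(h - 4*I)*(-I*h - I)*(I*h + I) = h^4 + 2*h^3 - 9*I*h^3 - 19*h^2 - 18*I*h^2 - 40*h - 9*I*h - 20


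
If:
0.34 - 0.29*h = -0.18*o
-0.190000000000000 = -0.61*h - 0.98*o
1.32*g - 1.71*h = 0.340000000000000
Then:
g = 1.47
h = 0.93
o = -0.39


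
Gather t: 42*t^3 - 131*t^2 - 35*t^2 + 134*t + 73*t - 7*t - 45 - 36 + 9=42*t^3 - 166*t^2 + 200*t - 72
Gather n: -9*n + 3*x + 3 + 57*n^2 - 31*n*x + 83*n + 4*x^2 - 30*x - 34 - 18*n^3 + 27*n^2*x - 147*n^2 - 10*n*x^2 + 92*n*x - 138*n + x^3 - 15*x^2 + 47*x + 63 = -18*n^3 + n^2*(27*x - 90) + n*(-10*x^2 + 61*x - 64) + x^3 - 11*x^2 + 20*x + 32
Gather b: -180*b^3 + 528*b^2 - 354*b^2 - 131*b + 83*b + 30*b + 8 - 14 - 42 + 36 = -180*b^3 + 174*b^2 - 18*b - 12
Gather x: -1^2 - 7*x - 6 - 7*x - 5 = -14*x - 12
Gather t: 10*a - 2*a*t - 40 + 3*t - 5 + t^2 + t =10*a + t^2 + t*(4 - 2*a) - 45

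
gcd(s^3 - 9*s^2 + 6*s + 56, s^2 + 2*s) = s + 2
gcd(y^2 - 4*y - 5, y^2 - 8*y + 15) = y - 5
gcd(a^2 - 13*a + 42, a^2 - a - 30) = a - 6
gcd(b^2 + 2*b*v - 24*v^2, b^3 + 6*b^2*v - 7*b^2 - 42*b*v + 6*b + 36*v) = b + 6*v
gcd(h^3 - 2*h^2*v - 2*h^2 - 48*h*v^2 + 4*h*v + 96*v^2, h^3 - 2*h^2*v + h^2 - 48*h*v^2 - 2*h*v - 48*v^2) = -h^2 + 2*h*v + 48*v^2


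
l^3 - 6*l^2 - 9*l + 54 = (l - 6)*(l - 3)*(l + 3)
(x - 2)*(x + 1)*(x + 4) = x^3 + 3*x^2 - 6*x - 8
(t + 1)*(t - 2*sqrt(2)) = t^2 - 2*sqrt(2)*t + t - 2*sqrt(2)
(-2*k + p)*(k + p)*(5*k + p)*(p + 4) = -10*k^3*p - 40*k^3 - 7*k^2*p^2 - 28*k^2*p + 4*k*p^3 + 16*k*p^2 + p^4 + 4*p^3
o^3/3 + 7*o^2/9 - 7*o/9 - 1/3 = (o/3 + 1)*(o - 1)*(o + 1/3)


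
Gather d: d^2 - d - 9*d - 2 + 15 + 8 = d^2 - 10*d + 21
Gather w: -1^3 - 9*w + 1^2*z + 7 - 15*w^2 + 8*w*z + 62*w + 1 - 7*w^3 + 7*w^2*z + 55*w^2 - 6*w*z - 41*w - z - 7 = -7*w^3 + w^2*(7*z + 40) + w*(2*z + 12)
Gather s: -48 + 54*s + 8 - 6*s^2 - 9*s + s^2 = -5*s^2 + 45*s - 40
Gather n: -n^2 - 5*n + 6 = -n^2 - 5*n + 6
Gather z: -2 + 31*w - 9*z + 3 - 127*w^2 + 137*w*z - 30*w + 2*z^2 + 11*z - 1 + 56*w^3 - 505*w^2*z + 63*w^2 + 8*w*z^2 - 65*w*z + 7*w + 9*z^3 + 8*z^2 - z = 56*w^3 - 64*w^2 + 8*w + 9*z^3 + z^2*(8*w + 10) + z*(-505*w^2 + 72*w + 1)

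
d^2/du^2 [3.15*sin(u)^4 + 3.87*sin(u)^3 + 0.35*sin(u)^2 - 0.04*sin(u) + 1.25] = -50.4*sin(u)^4 - 34.83*sin(u)^3 + 36.4*sin(u)^2 + 23.26*sin(u) + 0.7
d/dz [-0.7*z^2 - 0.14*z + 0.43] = -1.4*z - 0.14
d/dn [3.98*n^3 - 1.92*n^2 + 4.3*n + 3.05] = 11.94*n^2 - 3.84*n + 4.3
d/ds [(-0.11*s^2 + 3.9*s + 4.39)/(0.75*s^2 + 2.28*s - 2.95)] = (-3.1758*s^2 - 5.936*s - 21.5142)/(0.5625*s^4 + 3.42*s^3 + 0.773399999999999*s^2 - 13.452*s + 8.7025)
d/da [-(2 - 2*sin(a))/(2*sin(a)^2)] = (2 - sin(a))*cos(a)/sin(a)^3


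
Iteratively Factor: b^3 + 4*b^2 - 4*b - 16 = (b + 4)*(b^2 - 4) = (b + 2)*(b + 4)*(b - 2)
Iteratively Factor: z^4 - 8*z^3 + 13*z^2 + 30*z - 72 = (z - 3)*(z^3 - 5*z^2 - 2*z + 24) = (z - 4)*(z - 3)*(z^2 - z - 6) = (z - 4)*(z - 3)*(z + 2)*(z - 3)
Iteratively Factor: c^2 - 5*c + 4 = (c - 1)*(c - 4)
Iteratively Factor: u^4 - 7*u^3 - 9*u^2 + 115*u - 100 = (u - 5)*(u^3 - 2*u^2 - 19*u + 20) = (u - 5)*(u - 1)*(u^2 - u - 20) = (u - 5)^2*(u - 1)*(u + 4)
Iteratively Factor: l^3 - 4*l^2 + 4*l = (l - 2)*(l^2 - 2*l) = l*(l - 2)*(l - 2)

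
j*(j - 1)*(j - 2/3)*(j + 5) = j^4 + 10*j^3/3 - 23*j^2/3 + 10*j/3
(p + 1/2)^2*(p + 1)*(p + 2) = p^4 + 4*p^3 + 21*p^2/4 + 11*p/4 + 1/2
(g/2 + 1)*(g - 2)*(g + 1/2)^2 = g^4/2 + g^3/2 - 15*g^2/8 - 2*g - 1/2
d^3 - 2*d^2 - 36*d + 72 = (d - 6)*(d - 2)*(d + 6)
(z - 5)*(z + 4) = z^2 - z - 20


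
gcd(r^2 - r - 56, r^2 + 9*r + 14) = r + 7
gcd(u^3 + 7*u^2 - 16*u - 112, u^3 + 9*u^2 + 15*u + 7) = u + 7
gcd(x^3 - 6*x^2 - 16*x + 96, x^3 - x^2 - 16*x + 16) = x^2 - 16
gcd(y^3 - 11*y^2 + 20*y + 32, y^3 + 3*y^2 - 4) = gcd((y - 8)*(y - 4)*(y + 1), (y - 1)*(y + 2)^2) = 1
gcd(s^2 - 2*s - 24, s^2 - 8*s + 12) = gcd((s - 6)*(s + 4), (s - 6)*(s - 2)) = s - 6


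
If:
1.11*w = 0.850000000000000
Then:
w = 0.77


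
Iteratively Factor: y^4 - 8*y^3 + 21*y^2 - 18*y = (y)*(y^3 - 8*y^2 + 21*y - 18) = y*(y - 3)*(y^2 - 5*y + 6) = y*(y - 3)^2*(y - 2)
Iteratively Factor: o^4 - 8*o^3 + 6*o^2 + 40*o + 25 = (o - 5)*(o^3 - 3*o^2 - 9*o - 5) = (o - 5)*(o + 1)*(o^2 - 4*o - 5) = (o - 5)^2*(o + 1)*(o + 1)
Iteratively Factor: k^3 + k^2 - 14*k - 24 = (k - 4)*(k^2 + 5*k + 6) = (k - 4)*(k + 2)*(k + 3)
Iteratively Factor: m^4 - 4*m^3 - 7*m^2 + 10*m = (m - 5)*(m^3 + m^2 - 2*m) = m*(m - 5)*(m^2 + m - 2) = m*(m - 5)*(m + 2)*(m - 1)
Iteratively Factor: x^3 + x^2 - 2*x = (x)*(x^2 + x - 2) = x*(x - 1)*(x + 2)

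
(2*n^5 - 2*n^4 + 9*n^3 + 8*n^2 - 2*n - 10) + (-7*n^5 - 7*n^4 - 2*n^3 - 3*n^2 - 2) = -5*n^5 - 9*n^4 + 7*n^3 + 5*n^2 - 2*n - 12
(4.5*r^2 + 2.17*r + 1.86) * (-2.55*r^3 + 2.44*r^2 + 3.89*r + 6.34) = -11.475*r^5 + 5.4465*r^4 + 18.0568*r^3 + 41.5097*r^2 + 20.9932*r + 11.7924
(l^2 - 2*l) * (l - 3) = l^3 - 5*l^2 + 6*l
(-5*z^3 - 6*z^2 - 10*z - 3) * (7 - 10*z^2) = 50*z^5 + 60*z^4 + 65*z^3 - 12*z^2 - 70*z - 21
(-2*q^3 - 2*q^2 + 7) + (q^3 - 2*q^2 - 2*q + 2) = -q^3 - 4*q^2 - 2*q + 9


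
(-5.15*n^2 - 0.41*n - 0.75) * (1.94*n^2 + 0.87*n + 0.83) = -9.991*n^4 - 5.2759*n^3 - 6.0862*n^2 - 0.9928*n - 0.6225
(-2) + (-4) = -6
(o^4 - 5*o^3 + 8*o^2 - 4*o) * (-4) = -4*o^4 + 20*o^3 - 32*o^2 + 16*o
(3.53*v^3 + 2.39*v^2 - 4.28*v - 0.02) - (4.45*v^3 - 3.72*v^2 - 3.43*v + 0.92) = -0.92*v^3 + 6.11*v^2 - 0.85*v - 0.94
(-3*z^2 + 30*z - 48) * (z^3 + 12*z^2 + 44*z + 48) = -3*z^5 - 6*z^4 + 180*z^3 + 600*z^2 - 672*z - 2304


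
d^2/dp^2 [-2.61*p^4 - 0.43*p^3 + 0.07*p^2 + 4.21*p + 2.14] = -31.32*p^2 - 2.58*p + 0.14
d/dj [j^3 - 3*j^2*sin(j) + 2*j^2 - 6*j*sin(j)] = -3*j^2*cos(j) + 3*j^2 - 6*sqrt(2)*j*sin(j + pi/4) + 4*j - 6*sin(j)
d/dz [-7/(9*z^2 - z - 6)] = 7*(18*z - 1)/(-9*z^2 + z + 6)^2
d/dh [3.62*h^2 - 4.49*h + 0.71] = 7.24*h - 4.49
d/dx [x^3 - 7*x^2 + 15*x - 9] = 3*x^2 - 14*x + 15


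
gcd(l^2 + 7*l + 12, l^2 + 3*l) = l + 3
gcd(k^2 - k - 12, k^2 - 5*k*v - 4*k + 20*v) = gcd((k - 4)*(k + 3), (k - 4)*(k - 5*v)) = k - 4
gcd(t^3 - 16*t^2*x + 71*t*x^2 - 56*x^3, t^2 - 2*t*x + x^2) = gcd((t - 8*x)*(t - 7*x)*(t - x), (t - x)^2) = -t + x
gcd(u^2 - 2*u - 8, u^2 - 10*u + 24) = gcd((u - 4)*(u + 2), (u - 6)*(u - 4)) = u - 4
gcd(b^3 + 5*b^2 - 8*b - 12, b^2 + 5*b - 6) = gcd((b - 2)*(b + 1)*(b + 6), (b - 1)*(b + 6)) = b + 6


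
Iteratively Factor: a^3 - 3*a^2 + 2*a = (a - 2)*(a^2 - a) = a*(a - 2)*(a - 1)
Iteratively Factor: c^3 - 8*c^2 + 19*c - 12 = (c - 1)*(c^2 - 7*c + 12) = (c - 4)*(c - 1)*(c - 3)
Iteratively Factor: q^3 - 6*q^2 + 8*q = (q - 4)*(q^2 - 2*q) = q*(q - 4)*(q - 2)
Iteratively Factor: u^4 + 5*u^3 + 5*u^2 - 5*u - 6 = (u - 1)*(u^3 + 6*u^2 + 11*u + 6) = (u - 1)*(u + 1)*(u^2 + 5*u + 6) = (u - 1)*(u + 1)*(u + 3)*(u + 2)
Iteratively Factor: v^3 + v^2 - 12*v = (v + 4)*(v^2 - 3*v) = v*(v + 4)*(v - 3)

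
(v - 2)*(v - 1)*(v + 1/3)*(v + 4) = v^4 + 4*v^3/3 - 29*v^2/3 + 14*v/3 + 8/3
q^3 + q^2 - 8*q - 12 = (q - 3)*(q + 2)^2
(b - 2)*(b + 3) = b^2 + b - 6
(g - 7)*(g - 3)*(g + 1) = g^3 - 9*g^2 + 11*g + 21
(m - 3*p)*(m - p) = m^2 - 4*m*p + 3*p^2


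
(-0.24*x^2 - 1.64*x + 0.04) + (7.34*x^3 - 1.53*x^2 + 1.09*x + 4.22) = 7.34*x^3 - 1.77*x^2 - 0.55*x + 4.26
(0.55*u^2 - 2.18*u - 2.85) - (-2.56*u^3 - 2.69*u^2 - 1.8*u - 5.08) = 2.56*u^3 + 3.24*u^2 - 0.38*u + 2.23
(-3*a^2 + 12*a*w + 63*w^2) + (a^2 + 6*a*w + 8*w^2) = -2*a^2 + 18*a*w + 71*w^2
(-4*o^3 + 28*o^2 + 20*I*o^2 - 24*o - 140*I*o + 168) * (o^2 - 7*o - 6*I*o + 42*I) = -4*o^5 + 56*o^4 + 44*I*o^4 - 100*o^3 - 616*I*o^3 - 1344*o^2 + 2300*I*o^2 + 4704*o - 2016*I*o + 7056*I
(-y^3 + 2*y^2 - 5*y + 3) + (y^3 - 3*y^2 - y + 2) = -y^2 - 6*y + 5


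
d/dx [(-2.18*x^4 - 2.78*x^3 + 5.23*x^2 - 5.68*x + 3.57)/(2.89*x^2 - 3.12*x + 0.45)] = (-12.6004*x^5 + 12.3706*x^4 + 13.4232*x^3 - 3.65540000000001*x^2 - 15.9276*x + 8.5824)/(8.3521*x^4 - 18.0336*x^3 + 12.3354*x^2 - 2.808*x + 0.2025)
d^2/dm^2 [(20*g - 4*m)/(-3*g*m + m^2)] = 8*(m*(-8*g + 3*m)*(3*g - m) - (3*g - 2*m)^2*(5*g - m))/(m^3*(3*g - m)^3)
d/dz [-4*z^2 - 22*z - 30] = -8*z - 22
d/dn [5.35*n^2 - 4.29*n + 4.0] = 10.7*n - 4.29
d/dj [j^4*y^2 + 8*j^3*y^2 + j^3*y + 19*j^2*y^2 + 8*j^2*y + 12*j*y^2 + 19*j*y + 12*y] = y*(4*j^3*y + 24*j^2*y + 3*j^2 + 38*j*y + 16*j + 12*y + 19)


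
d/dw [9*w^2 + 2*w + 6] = 18*w + 2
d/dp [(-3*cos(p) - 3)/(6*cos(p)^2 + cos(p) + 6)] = 3*(6*sin(p)^2 - 12*cos(p) - 1)*sin(p)/(6*cos(p)^2 + cos(p) + 6)^2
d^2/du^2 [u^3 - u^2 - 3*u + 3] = 6*u - 2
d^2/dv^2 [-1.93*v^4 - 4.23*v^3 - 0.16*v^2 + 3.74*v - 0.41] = -23.16*v^2 - 25.38*v - 0.32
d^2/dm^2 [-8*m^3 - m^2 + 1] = -48*m - 2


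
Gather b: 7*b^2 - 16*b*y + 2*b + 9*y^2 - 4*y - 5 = 7*b^2 + b*(2 - 16*y) + 9*y^2 - 4*y - 5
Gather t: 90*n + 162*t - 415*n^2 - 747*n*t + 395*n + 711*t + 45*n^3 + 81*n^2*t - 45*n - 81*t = 45*n^3 - 415*n^2 + 440*n + t*(81*n^2 - 747*n + 792)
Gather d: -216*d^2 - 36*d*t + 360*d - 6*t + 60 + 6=-216*d^2 + d*(360 - 36*t) - 6*t + 66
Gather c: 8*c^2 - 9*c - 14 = 8*c^2 - 9*c - 14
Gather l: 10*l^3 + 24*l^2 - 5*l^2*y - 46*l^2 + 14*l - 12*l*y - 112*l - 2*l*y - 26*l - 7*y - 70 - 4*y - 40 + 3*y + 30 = 10*l^3 + l^2*(-5*y - 22) + l*(-14*y - 124) - 8*y - 80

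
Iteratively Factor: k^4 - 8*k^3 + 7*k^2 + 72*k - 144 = (k - 3)*(k^3 - 5*k^2 - 8*k + 48) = (k - 4)*(k - 3)*(k^2 - k - 12) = (k - 4)^2*(k - 3)*(k + 3)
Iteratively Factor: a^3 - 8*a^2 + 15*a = (a)*(a^2 - 8*a + 15) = a*(a - 3)*(a - 5)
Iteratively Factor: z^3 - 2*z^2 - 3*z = (z + 1)*(z^2 - 3*z) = (z - 3)*(z + 1)*(z)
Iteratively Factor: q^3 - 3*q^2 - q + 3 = (q + 1)*(q^2 - 4*q + 3) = (q - 3)*(q + 1)*(q - 1)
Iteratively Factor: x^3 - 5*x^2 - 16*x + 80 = (x + 4)*(x^2 - 9*x + 20) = (x - 4)*(x + 4)*(x - 5)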